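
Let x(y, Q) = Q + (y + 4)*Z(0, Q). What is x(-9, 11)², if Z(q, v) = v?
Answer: 1936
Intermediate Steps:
x(y, Q) = Q + Q*(4 + y) (x(y, Q) = Q + (y + 4)*Q = Q + (4 + y)*Q = Q + Q*(4 + y))
x(-9, 11)² = (11*(5 - 9))² = (11*(-4))² = (-44)² = 1936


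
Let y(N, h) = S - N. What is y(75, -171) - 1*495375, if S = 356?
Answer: -495094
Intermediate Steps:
y(N, h) = 356 - N
y(75, -171) - 1*495375 = (356 - 1*75) - 1*495375 = (356 - 75) - 495375 = 281 - 495375 = -495094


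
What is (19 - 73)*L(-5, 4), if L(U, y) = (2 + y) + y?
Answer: -540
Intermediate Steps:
L(U, y) = 2 + 2*y
(19 - 73)*L(-5, 4) = (19 - 73)*(2 + 2*4) = -54*(2 + 8) = -54*10 = -540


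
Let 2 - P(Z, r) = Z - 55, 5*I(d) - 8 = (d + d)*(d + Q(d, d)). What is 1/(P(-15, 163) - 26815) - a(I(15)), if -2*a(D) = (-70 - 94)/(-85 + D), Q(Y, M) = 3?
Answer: -267433/80229 ≈ -3.3334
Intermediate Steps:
I(d) = 8/5 + 2*d*(3 + d)/5 (I(d) = 8/5 + ((d + d)*(d + 3))/5 = 8/5 + ((2*d)*(3 + d))/5 = 8/5 + (2*d*(3 + d))/5 = 8/5 + 2*d*(3 + d)/5)
P(Z, r) = 57 - Z (P(Z, r) = 2 - (Z - 55) = 2 - (-55 + Z) = 2 + (55 - Z) = 57 - Z)
a(D) = 82/(-85 + D) (a(D) = -(-70 - 94)/(2*(-85 + D)) = -(-82)/(-85 + D) = 82/(-85 + D))
1/(P(-15, 163) - 26815) - a(I(15)) = 1/((57 - 1*(-15)) - 26815) - 82/(-85 + (8/5 + (⅖)*15² + (6/5)*15)) = 1/((57 + 15) - 26815) - 82/(-85 + (8/5 + (⅖)*225 + 18)) = 1/(72 - 26815) - 82/(-85 + (8/5 + 90 + 18)) = 1/(-26743) - 82/(-85 + 548/5) = -1/26743 - 82/123/5 = -1/26743 - 82*5/123 = -1/26743 - 1*10/3 = -1/26743 - 10/3 = -267433/80229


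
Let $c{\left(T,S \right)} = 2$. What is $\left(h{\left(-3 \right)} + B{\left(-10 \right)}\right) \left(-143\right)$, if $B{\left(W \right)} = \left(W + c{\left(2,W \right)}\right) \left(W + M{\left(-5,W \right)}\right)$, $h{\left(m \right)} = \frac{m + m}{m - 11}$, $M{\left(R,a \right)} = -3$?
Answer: $- \frac{104533}{7} \approx -14933.0$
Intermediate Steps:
$h{\left(m \right)} = \frac{2 m}{-11 + m}$
$B{\left(W \right)} = \left(-3 + W\right) \left(2 + W\right)$ ($B{\left(W \right)} = \left(W + 2\right) \left(W - 3\right) = \left(2 + W\right) \left(-3 + W\right) = \left(-3 + W\right) \left(2 + W\right)$)
$\left(h{\left(-3 \right)} + B{\left(-10 \right)}\right) \left(-143\right) = \left(2 \left(-3\right) \frac{1}{-11 - 3} - \left(-4 - 100\right)\right) \left(-143\right) = \left(2 \left(-3\right) \frac{1}{-14} + \left(-6 + 100 + 10\right)\right) \left(-143\right) = \left(2 \left(-3\right) \left(- \frac{1}{14}\right) + 104\right) \left(-143\right) = \left(\frac{3}{7} + 104\right) \left(-143\right) = \frac{731}{7} \left(-143\right) = - \frac{104533}{7}$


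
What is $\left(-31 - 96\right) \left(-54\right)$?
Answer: $6858$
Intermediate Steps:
$\left(-31 - 96\right) \left(-54\right) = \left(-127\right) \left(-54\right) = 6858$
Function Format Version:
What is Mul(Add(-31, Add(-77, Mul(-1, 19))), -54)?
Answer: 6858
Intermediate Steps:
Mul(Add(-31, Add(-77, Mul(-1, 19))), -54) = Mul(Add(-31, Add(-77, -19)), -54) = Mul(Add(-31, -96), -54) = Mul(-127, -54) = 6858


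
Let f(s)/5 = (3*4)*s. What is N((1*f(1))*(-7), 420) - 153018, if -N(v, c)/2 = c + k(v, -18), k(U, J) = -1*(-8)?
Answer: -153874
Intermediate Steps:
k(U, J) = 8
f(s) = 60*s (f(s) = 5*((3*4)*s) = 5*(12*s) = 60*s)
N(v, c) = -16 - 2*c (N(v, c) = -2*(c + 8) = -2*(8 + c) = -16 - 2*c)
N((1*f(1))*(-7), 420) - 153018 = (-16 - 2*420) - 153018 = (-16 - 840) - 153018 = -856 - 153018 = -153874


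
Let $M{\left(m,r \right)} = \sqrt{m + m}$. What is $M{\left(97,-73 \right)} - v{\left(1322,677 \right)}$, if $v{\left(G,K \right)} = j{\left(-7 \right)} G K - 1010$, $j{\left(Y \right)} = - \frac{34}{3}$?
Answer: $\frac{30432826}{3} + \sqrt{194} \approx 1.0144 \cdot 10^{7}$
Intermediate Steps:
$j{\left(Y \right)} = - \frac{34}{3}$ ($j{\left(Y \right)} = \left(-34\right) \frac{1}{3} = - \frac{34}{3}$)
$M{\left(m,r \right)} = \sqrt{2} \sqrt{m}$ ($M{\left(m,r \right)} = \sqrt{2 m} = \sqrt{2} \sqrt{m}$)
$v{\left(G,K \right)} = -1010 - \frac{34 G K}{3}$ ($v{\left(G,K \right)} = - \frac{34 G}{3} K - 1010 = - \frac{34 G K}{3} - 1010 = -1010 - \frac{34 G K}{3}$)
$M{\left(97,-73 \right)} - v{\left(1322,677 \right)} = \sqrt{2} \sqrt{97} - \left(-1010 - \frac{44948}{3} \cdot 677\right) = \sqrt{194} - \left(-1010 - \frac{30429796}{3}\right) = \sqrt{194} - - \frac{30432826}{3} = \sqrt{194} + \frac{30432826}{3} = \frac{30432826}{3} + \sqrt{194}$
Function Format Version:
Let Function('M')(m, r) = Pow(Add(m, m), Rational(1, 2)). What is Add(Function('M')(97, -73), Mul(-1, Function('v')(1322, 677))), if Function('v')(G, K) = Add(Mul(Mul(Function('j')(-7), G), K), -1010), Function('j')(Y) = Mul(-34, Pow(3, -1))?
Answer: Add(Rational(30432826, 3), Pow(194, Rational(1, 2))) ≈ 1.0144e+7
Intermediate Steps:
Function('j')(Y) = Rational(-34, 3) (Function('j')(Y) = Mul(-34, Rational(1, 3)) = Rational(-34, 3))
Function('M')(m, r) = Mul(Pow(2, Rational(1, 2)), Pow(m, Rational(1, 2))) (Function('M')(m, r) = Pow(Mul(2, m), Rational(1, 2)) = Mul(Pow(2, Rational(1, 2)), Pow(m, Rational(1, 2))))
Function('v')(G, K) = Add(-1010, Mul(Rational(-34, 3), G, K)) (Function('v')(G, K) = Add(Mul(Mul(Rational(-34, 3), G), K), -1010) = Add(Mul(Rational(-34, 3), G, K), -1010) = Add(-1010, Mul(Rational(-34, 3), G, K)))
Add(Function('M')(97, -73), Mul(-1, Function('v')(1322, 677))) = Add(Mul(Pow(2, Rational(1, 2)), Pow(97, Rational(1, 2))), Mul(-1, Add(-1010, Mul(Rational(-34, 3), 1322, 677)))) = Add(Pow(194, Rational(1, 2)), Mul(-1, Add(-1010, Rational(-30429796, 3)))) = Add(Pow(194, Rational(1, 2)), Mul(-1, Rational(-30432826, 3))) = Add(Pow(194, Rational(1, 2)), Rational(30432826, 3)) = Add(Rational(30432826, 3), Pow(194, Rational(1, 2)))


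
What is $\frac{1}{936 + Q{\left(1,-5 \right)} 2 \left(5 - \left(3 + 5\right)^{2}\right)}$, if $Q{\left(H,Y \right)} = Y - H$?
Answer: $\frac{1}{1644} \approx 0.00060827$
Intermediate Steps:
$\frac{1}{936 + Q{\left(1,-5 \right)} 2 \left(5 - \left(3 + 5\right)^{2}\right)} = \frac{1}{936 + \left(-5 - 1\right) 2 \left(5 - \left(3 + 5\right)^{2}\right)} = \frac{1}{936 + \left(-5 - 1\right) 2 \left(5 - 8^{2}\right)} = \frac{1}{936 + \left(-6\right) 2 \left(5 - 64\right)} = \frac{1}{936 - 12 \left(5 - 64\right)} = \frac{1}{936 - -708} = \frac{1}{936 + 708} = \frac{1}{1644}$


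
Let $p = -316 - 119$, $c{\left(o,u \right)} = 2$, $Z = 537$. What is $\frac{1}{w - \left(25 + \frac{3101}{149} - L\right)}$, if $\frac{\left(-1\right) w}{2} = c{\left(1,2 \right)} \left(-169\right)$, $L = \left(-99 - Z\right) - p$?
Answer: $\frac{149}{63949} \approx 0.00233$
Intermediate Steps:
$p = -435$ ($p = -316 - 119 = -435$)
$L = -201$ ($L = \left(-99 - 537\right) - -435 = \left(-99 - 537\right) + 435 = -636 + 435 = -201$)
$w = 676$ ($w = - 2 \cdot 2 \left(-169\right) = \left(-2\right) \left(-338\right) = 676$)
$\frac{1}{w - \left(25 + \frac{3101}{149} - L\right)} = \frac{1}{676 - \left(226 + \frac{3101}{149}\right)} = \frac{1}{676 - \frac{36775}{149}} = \frac{1}{\frac{63949}{149}} = \frac{149}{63949}$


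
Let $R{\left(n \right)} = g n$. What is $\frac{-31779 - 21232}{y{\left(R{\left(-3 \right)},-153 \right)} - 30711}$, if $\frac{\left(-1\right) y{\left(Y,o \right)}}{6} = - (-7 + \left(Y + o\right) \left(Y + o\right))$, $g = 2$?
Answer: $- \frac{53011}{120933} \approx -0.43835$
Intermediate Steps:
$R{\left(n \right)} = 2 n$
$y{\left(Y,o \right)} = -42 + 6 \left(Y + o\right)^{2}$ ($y{\left(Y,o \right)} = - 6 \left(- (-7 + \left(Y + o\right) \left(Y + o\right))\right) = - 6 \left(- (-7 + \left(Y + o\right)^{2})\right) = - 6 \left(7 - \left(Y + o\right)^{2}\right) = -42 + 6 \left(Y + o\right)^{2}$)
$\frac{-31779 - 21232}{y{\left(R{\left(-3 \right)},-153 \right)} - 30711} = \frac{-31779 - 21232}{\left(-42 + 6 \left(2 \left(-3\right) - 153\right)^{2}\right) - 30711} = - \frac{53011}{\left(-42 + 6 \left(-6 - 153\right)^{2}\right) - 30711} = - \frac{53011}{\left(-42 + 6 \left(-159\right)^{2}\right) - 30711} = - \frac{53011}{\left(-42 + 6 \cdot 25281\right) - 30711} = - \frac{53011}{\left(-42 + 151686\right) - 30711} = - \frac{53011}{151644 - 30711} = - \frac{53011}{120933}$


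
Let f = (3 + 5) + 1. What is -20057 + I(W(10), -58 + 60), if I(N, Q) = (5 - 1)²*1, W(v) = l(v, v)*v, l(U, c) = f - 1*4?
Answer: -20041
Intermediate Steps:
f = 9 (f = 8 + 1 = 9)
l(U, c) = 5 (l(U, c) = 9 - 1*4 = 9 - 4 = 5)
W(v) = 5*v
I(N, Q) = 16 (I(N, Q) = 4²*1 = 16*1 = 16)
-20057 + I(W(10), -58 + 60) = -20057 + 16 = -20041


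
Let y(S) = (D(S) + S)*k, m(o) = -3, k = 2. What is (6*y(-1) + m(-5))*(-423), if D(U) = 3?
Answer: -8883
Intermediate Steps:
y(S) = 6 + 2*S (y(S) = (3 + S)*2 = 6 + 2*S)
(6*y(-1) + m(-5))*(-423) = (6*(6 + 2*(-1)) - 3)*(-423) = (6*(6 - 2) - 3)*(-423) = (6*4 - 3)*(-423) = (24 - 3)*(-423) = 21*(-423) = -8883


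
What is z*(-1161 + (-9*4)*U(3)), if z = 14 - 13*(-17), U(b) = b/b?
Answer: -281295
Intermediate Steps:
U(b) = 1
z = 235 (z = 14 + 221 = 235)
z*(-1161 + (-9*4)*U(3)) = 235*(-1161 - 9*4*1) = 235*(-1161 - 36*1) = 235*(-1161 - 36) = 235*(-1197) = -281295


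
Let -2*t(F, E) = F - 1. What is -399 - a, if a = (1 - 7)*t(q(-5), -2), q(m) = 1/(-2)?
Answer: -789/2 ≈ -394.50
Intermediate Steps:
q(m) = -½
t(F, E) = ½ - F/2 (t(F, E) = -(F - 1)/2 = -(-1 + F)/2 = ½ - F/2)
a = -9/2 (a = (1 - 7)*(½ - ½*(-½)) = -6*(½ + ¼) = -6*¾ = -9/2 ≈ -4.5000)
-399 - a = -399 - 1*(-9/2) = -399 + 9/2 = -789/2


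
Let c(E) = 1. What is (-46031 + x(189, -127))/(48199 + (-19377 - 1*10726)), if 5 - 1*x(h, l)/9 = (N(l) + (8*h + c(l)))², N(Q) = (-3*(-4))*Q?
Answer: -47075/18096 ≈ -2.6014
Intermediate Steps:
N(Q) = 12*Q
x(h, l) = 45 - 9*(1 + 8*h + 12*l)² (x(h, l) = 45 - 9*(12*l + (8*h + 1))² = 45 - 9*(12*l + (1 + 8*h))² = 45 - 9*(1 + 8*h + 12*l)²)
(-46031 + x(189, -127))/(48199 + (-19377 - 1*10726)) = (-46031 + (45 - 9*(1 + 8*189 + 12*(-127))²))/(48199 + (-19377 - 1*10726)) = (-46031 + (45 - 9*(1 + 1512 - 1524)²))/(48199 + (-19377 - 10726)) = (-46031 + (45 - 9*(-11)²))/(48199 - 30103) = (-46031 + (45 - 9*121))/18096 = (-46031 + (45 - 1089))*(1/18096) = (-46031 - 1044)*(1/18096) = -47075*1/18096 = -47075/18096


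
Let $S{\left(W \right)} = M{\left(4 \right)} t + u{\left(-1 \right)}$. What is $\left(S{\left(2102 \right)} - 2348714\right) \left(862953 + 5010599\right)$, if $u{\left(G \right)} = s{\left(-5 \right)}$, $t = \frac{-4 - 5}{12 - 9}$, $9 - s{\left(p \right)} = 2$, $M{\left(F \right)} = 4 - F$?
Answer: $-13795252697264$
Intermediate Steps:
$s{\left(p \right)} = 7$ ($s{\left(p \right)} = 9 - 2 = 7$)
$t = -3$ ($t = - \frac{9}{3} = \left(-9\right) \frac{1}{3} = -3$)
$u{\left(G \right)} = 7$
$S{\left(W \right)} = 7$ ($S{\left(W \right)} = \left(4 - 4\right) \left(-3\right) + 7 = 0 \left(-3\right) + 7 = 0 + 7 = 7$)
$\left(S{\left(2102 \right)} - 2348714\right) \left(862953 + 5010599\right) = \left(7 - 2348714\right) \left(862953 + 5010599\right) = \left(-2348707\right) 5873552 = -13795252697264$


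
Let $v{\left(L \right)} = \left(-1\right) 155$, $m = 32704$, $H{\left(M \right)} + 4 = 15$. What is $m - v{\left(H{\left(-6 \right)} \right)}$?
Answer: $32859$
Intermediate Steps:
$H{\left(M \right)} = 11$ ($H{\left(M \right)} = -4 + 15 = 11$)
$v{\left(L \right)} = -155$
$m - v{\left(H{\left(-6 \right)} \right)} = 32704 - -155 = 32704 + 155 = 32859$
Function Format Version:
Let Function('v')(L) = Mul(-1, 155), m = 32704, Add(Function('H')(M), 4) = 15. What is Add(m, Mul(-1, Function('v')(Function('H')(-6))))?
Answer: 32859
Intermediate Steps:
Function('H')(M) = 11 (Function('H')(M) = Add(-4, 15) = 11)
Function('v')(L) = -155
Add(m, Mul(-1, Function('v')(Function('H')(-6)))) = Add(32704, Mul(-1, -155)) = Add(32704, 155) = 32859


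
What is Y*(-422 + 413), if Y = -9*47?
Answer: 3807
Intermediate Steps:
Y = -423
Y*(-422 + 413) = -423*(-422 + 413) = -423*(-9) = 3807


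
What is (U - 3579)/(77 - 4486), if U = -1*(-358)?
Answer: 3221/4409 ≈ 0.73055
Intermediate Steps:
U = 358
(U - 3579)/(77 - 4486) = (358 - 3579)/(77 - 4486) = -3221/(-4409) = -3221*(-1/4409) = 3221/4409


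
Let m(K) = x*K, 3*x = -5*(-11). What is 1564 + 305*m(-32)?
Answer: -532108/3 ≈ -1.7737e+5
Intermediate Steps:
x = 55/3 (x = (-5*(-11))/3 = (⅓)*55 = 55/3 ≈ 18.333)
m(K) = 55*K/3
1564 + 305*m(-32) = 1564 + 305*((55/3)*(-32)) = 1564 + 305*(-1760/3) = 1564 - 536800/3 = -532108/3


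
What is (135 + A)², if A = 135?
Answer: 72900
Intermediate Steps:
(135 + A)² = (135 + 135)² = 270² = 72900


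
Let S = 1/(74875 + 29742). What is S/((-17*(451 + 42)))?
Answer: -1/876795077 ≈ -1.1405e-9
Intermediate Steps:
S = 1/104617 ≈ 9.5587e-6
S/((-17*(451 + 42))) = 1/(104617*((-17*(451 + 42)))) = 1/(104617*((-17*493))) = (1/104617)/(-8381) = (1/104617)*(-1/8381) = -1/876795077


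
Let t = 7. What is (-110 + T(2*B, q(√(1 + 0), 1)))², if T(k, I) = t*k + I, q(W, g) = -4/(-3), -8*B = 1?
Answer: 1755625/144 ≈ 12192.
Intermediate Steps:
B = -⅛ (B = -⅛*1 = -⅛ ≈ -0.12500)
q(W, g) = 4/3 (q(W, g) = -4*(-⅓) = 4/3)
T(k, I) = I + 7*k (T(k, I) = 7*k + I = I + 7*k)
(-110 + T(2*B, q(√(1 + 0), 1)))² = (-110 + (4/3 + 7*(2*(-⅛))))² = (-110 + (4/3 + 7*(-¼)))² = (-110 + (4/3 - 7/4))² = (-110 - 5/12)² = (-1325/12)² = 1755625/144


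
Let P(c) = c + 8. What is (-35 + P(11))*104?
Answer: -1664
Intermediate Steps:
P(c) = 8 + c
(-35 + P(11))*104 = (-35 + (8 + 11))*104 = (-35 + 19)*104 = -16*104 = -1664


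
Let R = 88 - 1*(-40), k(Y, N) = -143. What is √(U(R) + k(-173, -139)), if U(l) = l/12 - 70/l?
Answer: I*√76539/24 ≈ 11.527*I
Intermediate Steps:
R = 128 (R = 88 + 40 = 128)
U(l) = -70/l + l/12 (U(l) = l*(1/12) - 70/l = l/12 - 70/l = -70/l + l/12)
√(U(R) + k(-173, -139)) = √((-70/128 + (1/12)*128) - 143) = √((-70*1/128 + 32/3) - 143) = √((-35/64 + 32/3) - 143) = √(1943/192 - 143) = √(-25513/192) = I*√76539/24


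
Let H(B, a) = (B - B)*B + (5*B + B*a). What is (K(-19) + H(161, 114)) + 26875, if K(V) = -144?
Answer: 45890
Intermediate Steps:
H(B, a) = 5*B + B*a (H(B, a) = 0*B + (5*B + B*a) = 0 + (5*B + B*a) = 5*B + B*a)
(K(-19) + H(161, 114)) + 26875 = (-144 + 161*(5 + 114)) + 26875 = (-144 + 161*119) + 26875 = (-144 + 19159) + 26875 = 19015 + 26875 = 45890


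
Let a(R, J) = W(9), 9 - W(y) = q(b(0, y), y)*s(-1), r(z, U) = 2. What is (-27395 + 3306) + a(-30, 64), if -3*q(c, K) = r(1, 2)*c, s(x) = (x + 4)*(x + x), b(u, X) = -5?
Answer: -24060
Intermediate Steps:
s(x) = 2*x*(4 + x) (s(x) = (4 + x)*(2*x) = 2*x*(4 + x))
q(c, K) = -2*c/3
W(y) = 29 (W(y) = 9 - (-2/3*(-5))*2*(-1)*(4 - 1) = 9 - 10*2*(-1)*3/3 = 9 - 10*(-6)/3 = 9 - 1*(-20) = 9 + 20 = 29)
a(R, J) = 29
(-27395 + 3306) + a(-30, 64) = (-27395 + 3306) + 29 = -24089 + 29 = -24060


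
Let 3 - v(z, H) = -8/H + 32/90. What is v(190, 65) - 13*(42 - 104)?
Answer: 473129/585 ≈ 808.77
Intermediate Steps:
v(z, H) = 119/45 + 8/H (v(z, H) = 3 - (-8/H + 32/90) = 3 - (-8/H + 32*(1/90)) = 3 - (-8/H + 16/45) = 3 - (16/45 - 8/H) = 3 + (-16/45 + 8/H) = 119/45 + 8/H)
v(190, 65) - 13*(42 - 104) = (119/45 + 8/65) - 13*(42 - 104) = (119/45 + 8*(1/65)) - 13*(-62) = (119/45 + 8/65) + 806 = 1619/585 + 806 = 473129/585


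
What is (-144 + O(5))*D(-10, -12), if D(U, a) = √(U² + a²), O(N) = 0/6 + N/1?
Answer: -278*√61 ≈ -2171.3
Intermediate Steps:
O(N) = N (O(N) = 0*(⅙) + N*1 = 0 + N = N)
(-144 + O(5))*D(-10, -12) = (-144 + 5)*√((-10)² + (-12)²) = -139*√(100 + 144) = -278*√61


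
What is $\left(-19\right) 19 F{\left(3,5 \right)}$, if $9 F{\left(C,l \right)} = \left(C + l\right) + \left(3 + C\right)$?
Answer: $- \frac{5054}{9} \approx -561.56$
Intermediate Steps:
$F{\left(C,l \right)} = \frac{1}{3} + \frac{l}{9} + \frac{2 C}{9}$ ($F{\left(C,l \right)} = \frac{\left(C + l\right) + \left(3 + C\right)}{9} = \frac{3 + l + 2 C}{9} = \frac{1}{3} + \frac{l}{9} + \frac{2 C}{9}$)
$\left(-19\right) 19 F{\left(3,5 \right)} = \left(-19\right) 19 \left(\frac{1}{3} + \frac{1}{9} \cdot 5 + \frac{2}{9} \cdot 3\right) = - 361 \left(\frac{1}{3} + \frac{5}{9} + \frac{2}{3}\right) = \left(-361\right) \frac{14}{9} = - \frac{5054}{9}$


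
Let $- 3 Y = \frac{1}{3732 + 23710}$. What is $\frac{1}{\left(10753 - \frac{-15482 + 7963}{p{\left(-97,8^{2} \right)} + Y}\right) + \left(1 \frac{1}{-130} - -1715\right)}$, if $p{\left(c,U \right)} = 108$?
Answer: $\frac{88912070}{1114745096761} \approx 7.976 \cdot 10^{-5}$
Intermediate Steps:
$Y = - \frac{1}{82326}$ ($Y = - \frac{1}{3 \left(3732 + 23710\right)} = - \frac{1}{3 \cdot 27442} = \left(- \frac{1}{3}\right) \frac{1}{27442} = - \frac{1}{82326} \approx -1.2147 \cdot 10^{-5}$)
$\frac{1}{\left(10753 - \frac{-15482 + 7963}{p{\left(-97,8^{2} \right)} + Y}\right) + \left(1 \frac{1}{-130} - -1715\right)} = \frac{1}{\left(10753 - \frac{-15482 + 7963}{108 - \frac{1}{82326}}\right) + \left(1 \frac{1}{-130} - -1715\right)} = \frac{1}{\left(10753 - - \frac{7519}{\frac{8891207}{82326}}\right) + \left(1 \left(- \frac{1}{130}\right) + 1715\right)} = \frac{1}{\left(10753 - \left(-7519\right) \frac{82326}{8891207}\right) + \left(- \frac{1}{130} + 1715\right)} = \frac{1}{\left(10753 - - \frac{619009194}{8891207}\right) + \frac{222949}{130}} = \frac{1}{\left(10753 + \frac{619009194}{8891207}\right) + \frac{222949}{130}} = \frac{1}{\frac{96226158065}{8891207} + \frac{222949}{130}} = \frac{1}{\frac{1114745096761}{88912070}} = \frac{88912070}{1114745096761}$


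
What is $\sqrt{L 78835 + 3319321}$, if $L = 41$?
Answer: $2 \sqrt{1637889} \approx 2559.6$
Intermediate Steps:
$\sqrt{L 78835 + 3319321} = \sqrt{41 \cdot 78835 + 3319321} = \sqrt{3232235 + 3319321} = \sqrt{6551556} = 2 \sqrt{1637889}$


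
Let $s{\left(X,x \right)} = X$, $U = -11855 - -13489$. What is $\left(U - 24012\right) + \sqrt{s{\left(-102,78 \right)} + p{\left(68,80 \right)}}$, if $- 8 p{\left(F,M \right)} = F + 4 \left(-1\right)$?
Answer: $-22378 + i \sqrt{110} \approx -22378.0 + 10.488 i$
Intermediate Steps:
$p{\left(F,M \right)} = \frac{1}{2} - \frac{F}{8}$ ($p{\left(F,M \right)} = - \frac{F + 4 \left(-1\right)}{8} = - \frac{F - 4}{8} = - \frac{-4 + F}{8} = \frac{1}{2} - \frac{F}{8}$)
$U = 1634$ ($U = -11855 + 13489 = 1634$)
$\left(U - 24012\right) + \sqrt{s{\left(-102,78 \right)} + p{\left(68,80 \right)}} = \left(1634 - 24012\right) + \sqrt{-102 + \left(\frac{1}{2} - \frac{17}{2}\right)} = -22378 + \sqrt{-102 + \left(\frac{1}{2} - \frac{17}{2}\right)} = -22378 + \sqrt{-102 - 8} = -22378 + \sqrt{-110} = -22378 + i \sqrt{110}$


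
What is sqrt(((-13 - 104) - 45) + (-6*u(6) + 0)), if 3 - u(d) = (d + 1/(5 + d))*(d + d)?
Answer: 6*sqrt(869)/11 ≈ 16.079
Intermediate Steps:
u(d) = 3 - 2*d*(d + 1/(5 + d)) (u(d) = 3 - (d + 1/(5 + d))*(d + d) = 3 - (d + 1/(5 + d))*2*d = 3 - 2*d*(d + 1/(5 + d)))
sqrt(((-13 - 104) - 45) + (-6*u(6) + 0)) = sqrt(((-13 - 104) - 45) + (-6*(15 + 6 - 10*6**2 - 2*6**3)/(5 + 6) + 0)) = sqrt((-117 - 45) + (-6*(15 + 6 - 10*36 - 2*216)/11 + 0)) = sqrt(-162 + (-6*(15 + 6 - 360 - 432)/11 + 0)) = sqrt(-162 + (-6*(-771)/11 + 0)) = sqrt(-162 + (-6*(-771/11) + 0)) = sqrt(-162 + (4626/11 + 0)) = sqrt(-162 + 4626/11) = sqrt(2844/11) = 6*sqrt(869)/11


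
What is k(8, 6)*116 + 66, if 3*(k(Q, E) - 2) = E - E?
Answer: 298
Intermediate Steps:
k(Q, E) = 2 (k(Q, E) = 2 + (E - E)/3 = 2 + (1/3)*0 = 2 + 0 = 2)
k(8, 6)*116 + 66 = 2*116 + 66 = 232 + 66 = 298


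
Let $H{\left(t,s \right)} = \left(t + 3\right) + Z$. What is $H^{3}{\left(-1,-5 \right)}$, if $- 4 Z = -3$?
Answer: $\frac{1331}{64} \approx 20.797$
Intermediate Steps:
$Z = \frac{3}{4}$ ($Z = \left(- \frac{1}{4}\right) \left(-3\right) = \frac{3}{4} \approx 0.75$)
$H{\left(t,s \right)} = \frac{15}{4} + t$ ($H{\left(t,s \right)} = \left(t + 3\right) + \frac{3}{4} = \left(3 + t\right) + \frac{3}{4} = \frac{15}{4} + t$)
$H^{3}{\left(-1,-5 \right)} = \left(\frac{15}{4} - 1\right)^{3} = \left(\frac{11}{4}\right)^{3} = \frac{1331}{64}$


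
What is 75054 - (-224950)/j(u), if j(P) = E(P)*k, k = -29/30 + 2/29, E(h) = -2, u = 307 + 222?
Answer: 14224584/71 ≈ 2.0035e+5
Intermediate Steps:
u = 529
k = -781/870 (k = -29*1/30 + 2*(1/29) = -29/30 + 2/29 = -781/870 ≈ -0.89770)
j(P) = 781/435 (j(P) = -2*(-781/870) = 781/435)
75054 - (-224950)/j(u) = 75054 - (-224950)/781/435 = 75054 - (-224950)*435/781 = 75054 - 1*(-8895750/71) = 75054 + 8895750/71 = 14224584/71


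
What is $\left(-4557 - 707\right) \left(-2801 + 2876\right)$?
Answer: $-394800$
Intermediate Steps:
$\left(-4557 - 707\right) \left(-2801 + 2876\right) = \left(-5264\right) 75 = -394800$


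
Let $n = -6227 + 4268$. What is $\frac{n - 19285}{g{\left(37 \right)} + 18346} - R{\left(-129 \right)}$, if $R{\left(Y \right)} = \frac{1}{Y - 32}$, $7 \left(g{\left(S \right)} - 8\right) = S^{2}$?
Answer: $- \frac{23812141}{20905367} \approx -1.139$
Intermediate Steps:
$g{\left(S \right)} = 8 + \frac{S^{2}}{7}$
$n = -1959$
$R{\left(Y \right)} = \frac{1}{-32 + Y}$
$\frac{n - 19285}{g{\left(37 \right)} + 18346} - R{\left(-129 \right)} = \frac{-1959 - 19285}{\left(8 + \frac{37^{2}}{7}\right) + 18346} - \frac{1}{-32 - 129} = - \frac{21244}{\left(8 + \frac{1}{7} \cdot 1369\right) + 18346} - \frac{1}{-161} = - \frac{21244}{\left(8 + \frac{1369}{7}\right) + 18346} - - \frac{1}{161} = - \frac{21244}{\frac{1425}{7} + 18346} + \frac{1}{161} = - \frac{21244}{\frac{129847}{7}} + \frac{1}{161} = \left(-21244\right) \frac{7}{129847} + \frac{1}{161} = - \frac{148708}{129847} + \frac{1}{161} = - \frac{23812141}{20905367}$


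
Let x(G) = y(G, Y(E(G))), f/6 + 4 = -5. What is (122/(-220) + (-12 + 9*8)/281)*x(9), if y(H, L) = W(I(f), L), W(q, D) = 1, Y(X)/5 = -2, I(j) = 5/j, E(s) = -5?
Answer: -10541/30910 ≈ -0.34102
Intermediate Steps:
f = -54 (f = -24 + 6*(-5) = -24 - 30 = -54)
Y(X) = -10 (Y(X) = 5*(-2) = -10)
y(H, L) = 1
x(G) = 1
(122/(-220) + (-12 + 9*8)/281)*x(9) = (122/(-220) + (-12 + 9*8)/281)*1 = (122*(-1/220) + (-12 + 72)*(1/281))*1 = (-61/110 + 60*(1/281))*1 = (-61/110 + 60/281)*1 = -10541/30910*1 = -10541/30910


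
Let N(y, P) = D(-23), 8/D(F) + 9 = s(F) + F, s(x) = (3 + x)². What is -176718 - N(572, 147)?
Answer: -8129029/46 ≈ -1.7672e+5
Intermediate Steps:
D(F) = 8/(-9 + F + (3 + F)²) (D(F) = 8/(-9 + ((3 + F)² + F)) = 8/(-9 + (F + (3 + F)²)) = 8/(-9 + F + (3 + F)²))
N(y, P) = 1/46 (N(y, P) = 8/(-23*(7 - 23)) = 8*(-1/23)/(-16) = 8*(-1/23)*(-1/16) = 1/46)
-176718 - N(572, 147) = -176718 - 1*1/46 = -176718 - 1/46 = -8129029/46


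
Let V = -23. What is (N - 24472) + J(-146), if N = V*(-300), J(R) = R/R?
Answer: -17571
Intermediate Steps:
J(R) = 1
N = 6900 (N = -23*(-300) = 6900)
(N - 24472) + J(-146) = (6900 - 24472) + 1 = -17572 + 1 = -17571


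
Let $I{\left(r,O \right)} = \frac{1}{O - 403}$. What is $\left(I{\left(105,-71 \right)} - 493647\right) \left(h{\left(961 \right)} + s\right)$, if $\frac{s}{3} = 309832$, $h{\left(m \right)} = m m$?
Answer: $- \frac{433584999994543}{474} \approx -9.1474 \cdot 10^{11}$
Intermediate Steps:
$I{\left(r,O \right)} = \frac{1}{-403 + O}$
$h{\left(m \right)} = m^{2}$
$s = 929496$ ($s = 3 \cdot 309832 = 929496$)
$\left(I{\left(105,-71 \right)} - 493647\right) \left(h{\left(961 \right)} + s\right) = \left(\frac{1}{-403 - 71} - 493647\right) \left(961^{2} + 929496\right) = \left(\frac{1}{-474} - 493647\right) \left(923521 + 929496\right) = \left(- \frac{1}{474} - 493647\right) 1853017 = \left(- \frac{233988679}{474}\right) 1853017 = - \frac{433584999994543}{474}$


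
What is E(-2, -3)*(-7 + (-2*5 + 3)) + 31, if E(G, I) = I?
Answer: 73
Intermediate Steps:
E(-2, -3)*(-7 + (-2*5 + 3)) + 31 = -3*(-7 + (-2*5 + 3)) + 31 = -3*(-7 + (-10 + 3)) + 31 = -3*(-7 - 7) + 31 = -3*(-14) + 31 = 42 + 31 = 73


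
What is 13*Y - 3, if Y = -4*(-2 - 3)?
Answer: 257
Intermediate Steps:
Y = 20 (Y = -4*(-5) = 20)
13*Y - 3 = 13*20 - 3 = 260 - 3 = 257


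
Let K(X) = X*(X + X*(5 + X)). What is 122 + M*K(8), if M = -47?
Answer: -41990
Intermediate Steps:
122 + M*K(8) = 122 - 47*8**2*(6 + 8) = 122 - 3008*14 = 122 - 47*896 = 122 - 42112 = -41990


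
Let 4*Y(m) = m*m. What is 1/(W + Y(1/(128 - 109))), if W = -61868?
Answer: -1444/89337391 ≈ -1.6163e-5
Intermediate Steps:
Y(m) = m²/4 (Y(m) = (m*m)/4 = m²/4)
1/(W + Y(1/(128 - 109))) = 1/(-61868 + (1/(128 - 109))²/4) = 1/(-61868 + (1/19)²/4) = 1/(-61868 + (¼)*(1/361)) = 1/(-61868 + 1/1444) = 1/(-89337391/1444) = -1444/89337391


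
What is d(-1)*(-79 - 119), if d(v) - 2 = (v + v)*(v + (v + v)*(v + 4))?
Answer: -3168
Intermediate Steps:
d(v) = 2 + 2*v*(v + 2*v*(4 + v)) (d(v) = 2 + (v + v)*(v + (v + v)*(v + 4)) = 2 + (2*v)*(v + (2*v)*(4 + v)) = 2 + (2*v)*(v + 2*v*(4 + v)) = 2 + 2*v*(v + 2*v*(4 + v)))
d(-1)*(-79 - 119) = (2 + 4*(-1)³ + 18*(-1)²)*(-79 - 119) = (2 + 4*(-1) + 18*1)*(-198) = (2 - 4 + 18)*(-198) = 16*(-198) = -3168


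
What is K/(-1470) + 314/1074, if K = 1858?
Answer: -127826/131565 ≈ -0.97158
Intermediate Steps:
K/(-1470) + 314/1074 = 1858/(-1470) + 314/1074 = 1858*(-1/1470) + 314*(1/1074) = -929/735 + 157/537 = -127826/131565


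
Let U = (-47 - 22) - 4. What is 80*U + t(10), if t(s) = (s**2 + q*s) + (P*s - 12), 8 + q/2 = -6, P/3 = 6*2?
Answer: -5672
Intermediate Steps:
P = 36 (P = 3*(6*2) = 3*12 = 36)
q = -28 (q = -16 + 2*(-6) = -16 - 12 = -28)
U = -73 (U = -69 - 4 = -73)
t(s) = -12 + s**2 + 8*s (t(s) = (s**2 - 28*s) + (36*s - 12) = (s**2 - 28*s) + (-12 + 36*s) = -12 + s**2 + 8*s)
80*U + t(10) = 80*(-73) + (-12 + 10**2 + 8*10) = -5840 + (-12 + 100 + 80) = -5840 + 168 = -5672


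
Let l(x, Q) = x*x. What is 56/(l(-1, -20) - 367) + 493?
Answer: 90191/183 ≈ 492.85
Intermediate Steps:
l(x, Q) = x²
56/(l(-1, -20) - 367) + 493 = 56/((-1)² - 367) + 493 = 56/(1 - 367) + 493 = 56/(-366) + 493 = 56*(-1/366) + 493 = -28/183 + 493 = 90191/183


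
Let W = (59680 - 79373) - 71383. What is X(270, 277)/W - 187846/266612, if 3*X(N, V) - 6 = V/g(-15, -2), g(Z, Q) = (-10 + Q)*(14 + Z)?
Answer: -153997622561/218537590608 ≈ -0.70467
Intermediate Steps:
W = -91076 (W = -19693 - 71383 = -91076)
X(N, V) = 2 + V/36 (X(N, V) = 2 + (V/(-140 - 10*(-15) + 14*(-2) - 2*(-15)))/3 = 2 + (V/(-140 + 150 - 28 + 30))/3 = 2 + (V/12)/3 = 2 + V/36)
X(270, 277)/W - 187846/266612 = (2 + (1/36)*277)/(-91076) - 187846/266612 = (2 + 277/36)*(-1/91076) - 187846*1/266612 = (349/36)*(-1/91076) - 93923/133306 = -349/3278736 - 93923/133306 = -153997622561/218537590608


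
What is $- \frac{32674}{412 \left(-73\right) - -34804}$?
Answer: $- \frac{16337}{2364} \approx -6.9107$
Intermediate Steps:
$- \frac{32674}{412 \left(-73\right) - -34804} = - \frac{32674}{-30076 + 34804} = - \frac{32674}{4728} = \left(-32674\right) \frac{1}{4728} = - \frac{16337}{2364}$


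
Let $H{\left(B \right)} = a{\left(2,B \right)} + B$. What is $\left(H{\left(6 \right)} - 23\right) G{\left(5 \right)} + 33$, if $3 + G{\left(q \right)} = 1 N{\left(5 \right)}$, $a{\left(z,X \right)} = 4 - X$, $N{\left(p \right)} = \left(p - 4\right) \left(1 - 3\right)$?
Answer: $128$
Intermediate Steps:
$N{\left(p \right)} = 8 - 2 p$ ($N{\left(p \right)} = \left(-4 + p\right) \left(-2\right) = 8 - 2 p$)
$H{\left(B \right)} = 4$ ($H{\left(B \right)} = \left(4 - B\right) + B = 4$)
$G{\left(q \right)} = -5$ ($G{\left(q \right)} = -3 + 1 \left(8 - 10\right) = -3 + 1 \left(-2\right) = -3 - 2 = -5$)
$\left(H{\left(6 \right)} - 23\right) G{\left(5 \right)} + 33 = \left(4 - 23\right) \left(-5\right) + 33 = \left(-19\right) \left(-5\right) + 33 = 95 + 33 = 128$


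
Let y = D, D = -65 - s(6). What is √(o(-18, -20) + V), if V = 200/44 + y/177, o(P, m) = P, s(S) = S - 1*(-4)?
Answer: I*√5845543/649 ≈ 3.7254*I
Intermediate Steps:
s(S) = 4 + S (s(S) = S + 4 = 4 + S)
D = -75 (D = -65 - (4 + 6) = -65 - 1*10 = -65 - 10 = -75)
y = -75
V = 2675/649 (V = 200/44 - 75/177 = 200*(1/44) - 75*1/177 = 50/11 - 25/59 = 2675/649 ≈ 4.1217)
√(o(-18, -20) + V) = √(-18 + 2675/649) = √(-9007/649) = I*√5845543/649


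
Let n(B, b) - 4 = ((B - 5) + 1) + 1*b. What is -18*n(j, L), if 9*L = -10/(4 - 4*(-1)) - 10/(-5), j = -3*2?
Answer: 213/2 ≈ 106.50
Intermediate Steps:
j = -6
L = 1/12 (L = (-10/(4 - 4*(-1)) - 10/(-5))/9 = (-10/(4 + 4) - 10*(-⅕))/9 = (-10/8 + 2)/9 = (-10*⅛ + 2)/9 = (-5/4 + 2)/9 = (⅑)*(¾) = 1/12 ≈ 0.083333)
n(B, b) = B + b (n(B, b) = 4 + (((B - 5) + 1) + 1*b) = 4 + (((-5 + B) + 1) + b) = 4 + ((-4 + B) + b) = 4 + (-4 + B + b) = B + b)
-18*n(j, L) = -18*(-6 + 1/12) = -18*(-71/12) = 213/2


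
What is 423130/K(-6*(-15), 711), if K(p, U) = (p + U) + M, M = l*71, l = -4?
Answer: 423130/517 ≈ 818.43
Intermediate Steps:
M = -284 (M = -4*71 = -284)
K(p, U) = -284 + U + p (K(p, U) = (p + U) - 284 = (U + p) - 284 = -284 + U + p)
423130/K(-6*(-15), 711) = 423130/(-284 + 711 - 6*(-15)) = 423130/(-284 + 711 + 90) = 423130/517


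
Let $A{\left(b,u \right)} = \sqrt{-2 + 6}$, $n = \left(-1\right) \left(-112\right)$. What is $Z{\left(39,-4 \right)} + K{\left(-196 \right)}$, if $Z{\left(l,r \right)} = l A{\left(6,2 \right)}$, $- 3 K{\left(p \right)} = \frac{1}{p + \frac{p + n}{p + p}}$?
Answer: $\frac{641408}{8223} \approx 78.002$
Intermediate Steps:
$n = 112$
$A{\left(b,u \right)} = 2$ ($A{\left(b,u \right)} = \sqrt{4} = 2$)
$K{\left(p \right)} = - \frac{1}{3 \left(p + \frac{112 + p}{2 p}\right)}$ ($K{\left(p \right)} = - \frac{1}{3 \left(p + \frac{p + 112}{p + p}\right)} = - \frac{1}{3 \left(p + \frac{112 + p}{2 p}\right)}$)
$Z{\left(l,r \right)} = 2 l$ ($Z{\left(l,r \right)} = l 2 = 2 l$)
$Z{\left(39,-4 \right)} + K{\left(-196 \right)} = 2 \cdot 39 - - \frac{392}{336 + 3 \left(-196\right) + 6 \left(-196\right)^{2}} = 78 - - \frac{392}{336 - 588 + 6 \cdot 38416} = 78 - - \frac{392}{336 - 588 + 230496} = 78 - - \frac{392}{230244} = 78 - \left(-392\right) \frac{1}{230244} = 78 + \frac{14}{8223} = \frac{641408}{8223}$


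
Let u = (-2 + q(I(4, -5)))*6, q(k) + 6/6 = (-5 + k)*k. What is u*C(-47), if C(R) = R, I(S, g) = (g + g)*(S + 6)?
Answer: -2960154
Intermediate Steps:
I(S, g) = 2*g*(6 + S) (I(S, g) = (2*g)*(6 + S) = 2*g*(6 + S))
q(k) = -1 + k*(-5 + k) (q(k) = -1 + (-5 + k)*k = -1 + k*(-5 + k))
u = 62982 (u = (-2 + (-1 + (2*(-5)*(6 + 4))² - 10*(-5)*(6 + 4)))*6 = (-2 + (-1 + (2*(-5)*10)² - 10*(-5)*10))*6 = (-2 + (-1 + (-100)² - 5*(-100)))*6 = (-2 + (-1 + 10000 + 500))*6 = (-2 + 10499)*6 = 10497*6 = 62982)
u*C(-47) = 62982*(-47) = -2960154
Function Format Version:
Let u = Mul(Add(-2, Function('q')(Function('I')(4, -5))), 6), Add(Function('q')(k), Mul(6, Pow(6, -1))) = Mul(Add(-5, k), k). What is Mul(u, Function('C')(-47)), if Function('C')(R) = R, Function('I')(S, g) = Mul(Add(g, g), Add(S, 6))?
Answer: -2960154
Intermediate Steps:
Function('I')(S, g) = Mul(2, g, Add(6, S)) (Function('I')(S, g) = Mul(Mul(2, g), Add(6, S)) = Mul(2, g, Add(6, S)))
Function('q')(k) = Add(-1, Mul(k, Add(-5, k))) (Function('q')(k) = Add(-1, Mul(Add(-5, k), k)) = Add(-1, Mul(k, Add(-5, k))))
u = 62982 (u = Mul(Add(-2, Add(-1, Pow(Mul(2, -5, Add(6, 4)), 2), Mul(-5, Mul(2, -5, Add(6, 4))))), 6) = Mul(Add(-2, Add(-1, Pow(Mul(2, -5, 10), 2), Mul(-5, Mul(2, -5, 10)))), 6) = Mul(Add(-2, Add(-1, Pow(-100, 2), Mul(-5, -100))), 6) = Mul(Add(-2, Add(-1, 10000, 500)), 6) = Mul(Add(-2, 10499), 6) = Mul(10497, 6) = 62982)
Mul(u, Function('C')(-47)) = Mul(62982, -47) = -2960154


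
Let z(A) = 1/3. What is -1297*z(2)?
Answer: -1297/3 ≈ -432.33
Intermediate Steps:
z(A) = 1/3
-1297*z(2) = -1297*1/3 = -1297/3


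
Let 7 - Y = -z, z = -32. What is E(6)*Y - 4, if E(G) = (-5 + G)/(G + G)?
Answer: -73/12 ≈ -6.0833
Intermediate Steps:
Y = -25 (Y = 7 - (-1)*(-32) = 7 - 1*32 = 7 - 32 = -25)
E(G) = (-5 + G)/(2*G) (E(G) = (-5 + G)/((2*G)) = (-5 + G)*(1/(2*G)) = (-5 + G)/(2*G))
E(6)*Y - 4 = ((½)*(-5 + 6)/6)*(-25) - 4 = ((½)*(⅙)*1)*(-25) - 4 = (1/12)*(-25) - 4 = -25/12 - 4 = -73/12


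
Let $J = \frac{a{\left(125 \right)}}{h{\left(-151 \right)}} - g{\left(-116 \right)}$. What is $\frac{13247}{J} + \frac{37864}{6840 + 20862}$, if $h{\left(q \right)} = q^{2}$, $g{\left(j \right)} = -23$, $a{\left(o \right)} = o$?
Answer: $\frac{4193553918533}{7265514348} \approx 577.19$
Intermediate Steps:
$J = \frac{524548}{22801}$ ($J = \frac{125}{\left(-151\right)^{2}} - -23 = \frac{125}{22801} + 23 = \frac{524548}{22801} \approx 23.005$)
$\frac{13247}{J} + \frac{37864}{6840 + 20862} = \frac{13247}{\frac{524548}{22801}} + \frac{37864}{6840 + 20862} = 13247 \cdot \frac{22801}{524548} + \frac{37864}{27702} = \frac{302044847}{524548} + 37864 \cdot \frac{1}{27702} = \frac{302044847}{524548} + \frac{18932}{13851} = \frac{4193553918533}{7265514348}$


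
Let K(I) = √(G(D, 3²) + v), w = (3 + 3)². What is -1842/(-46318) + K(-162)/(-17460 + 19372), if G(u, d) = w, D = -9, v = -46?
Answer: 921/23159 + I*√10/1912 ≈ 0.039769 + 0.0016539*I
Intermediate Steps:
w = 36 (w = 6² = 36)
G(u, d) = 36
K(I) = I*√10 (K(I) = √(36 - 46) = √(-10) = I*√10)
-1842/(-46318) + K(-162)/(-17460 + 19372) = -1842/(-46318) + (I*√10)/(-17460 + 19372) = -1842*(-1/46318) + (I*√10)/1912 = 921/23159 + (I*√10)*(1/1912) = 921/23159 + I*√10/1912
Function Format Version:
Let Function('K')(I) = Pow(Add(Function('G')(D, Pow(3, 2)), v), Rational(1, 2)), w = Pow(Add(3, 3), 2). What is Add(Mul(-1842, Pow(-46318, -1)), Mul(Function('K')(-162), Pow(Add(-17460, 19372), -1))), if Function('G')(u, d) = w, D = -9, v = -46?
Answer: Add(Rational(921, 23159), Mul(Rational(1, 1912), I, Pow(10, Rational(1, 2)))) ≈ Add(0.039769, Mul(0.0016539, I))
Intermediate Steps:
w = 36 (w = Pow(6, 2) = 36)
Function('G')(u, d) = 36
Function('K')(I) = Mul(I, Pow(10, Rational(1, 2))) (Function('K')(I) = Pow(Add(36, -46), Rational(1, 2)) = Pow(-10, Rational(1, 2)) = Mul(I, Pow(10, Rational(1, 2))))
Add(Mul(-1842, Pow(-46318, -1)), Mul(Function('K')(-162), Pow(Add(-17460, 19372), -1))) = Add(Mul(-1842, Pow(-46318, -1)), Mul(Mul(I, Pow(10, Rational(1, 2))), Pow(Add(-17460, 19372), -1))) = Add(Mul(-1842, Rational(-1, 46318)), Mul(Mul(I, Pow(10, Rational(1, 2))), Pow(1912, -1))) = Add(Rational(921, 23159), Mul(Mul(I, Pow(10, Rational(1, 2))), Rational(1, 1912))) = Add(Rational(921, 23159), Mul(Rational(1, 1912), I, Pow(10, Rational(1, 2))))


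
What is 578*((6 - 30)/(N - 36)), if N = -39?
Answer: 4624/25 ≈ 184.96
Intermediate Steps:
578*((6 - 30)/(N - 36)) = 578*((6 - 30)/(-39 - 36)) = 578*(-24/(-75)) = 578*(-24*(-1/75)) = 578*(8/25) = 4624/25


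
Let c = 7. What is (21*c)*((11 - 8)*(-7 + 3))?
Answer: -1764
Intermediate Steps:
(21*c)*((11 - 8)*(-7 + 3)) = (21*7)*((11 - 8)*(-7 + 3)) = 147*(3*(-4)) = 147*(-12) = -1764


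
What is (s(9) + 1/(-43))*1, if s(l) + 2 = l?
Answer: 300/43 ≈ 6.9767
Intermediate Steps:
s(l) = -2 + l
(s(9) + 1/(-43))*1 = ((-2 + 9) + 1/(-43))*1 = (7 - 1/43)*1 = (300/43)*1 = 300/43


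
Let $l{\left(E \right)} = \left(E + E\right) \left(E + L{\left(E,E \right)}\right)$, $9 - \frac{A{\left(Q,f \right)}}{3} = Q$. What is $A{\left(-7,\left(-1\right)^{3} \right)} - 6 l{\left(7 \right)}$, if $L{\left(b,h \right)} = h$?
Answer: $-1128$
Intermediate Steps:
$A{\left(Q,f \right)} = 27 - 3 Q$
$l{\left(E \right)} = 4 E^{2}$ ($l{\left(E \right)} = \left(E + E\right) \left(E + E\right) = 2 E 2 E = 4 E^{2}$)
$A{\left(-7,\left(-1\right)^{3} \right)} - 6 l{\left(7 \right)} = \left(27 - -21\right) - 6 \cdot 4 \cdot 7^{2} = \left(27 + 21\right) - 6 \cdot 4 \cdot 49 = 48 - 1176 = -1128$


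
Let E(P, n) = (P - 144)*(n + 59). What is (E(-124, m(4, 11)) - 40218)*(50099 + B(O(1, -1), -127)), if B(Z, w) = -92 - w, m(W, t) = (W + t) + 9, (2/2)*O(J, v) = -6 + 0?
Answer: -3131469908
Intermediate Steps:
O(J, v) = -6 (O(J, v) = -6 + 0 = -6)
m(W, t) = 9 + W + t
E(P, n) = (-144 + P)*(59 + n)
(E(-124, m(4, 11)) - 40218)*(50099 + B(O(1, -1), -127)) = ((-8496 - 144*(9 + 4 + 11) + 59*(-124) - 124*(9 + 4 + 11)) - 40218)*(50099 + (-92 - 1*(-127))) = ((-8496 - 144*24 - 7316 - 124*24) - 40218)*(50099 + (-92 + 127)) = ((-8496 - 3456 - 7316 - 2976) - 40218)*(50099 + 35) = (-22244 - 40218)*50134 = -62462*50134 = -3131469908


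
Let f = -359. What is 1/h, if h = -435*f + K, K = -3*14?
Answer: 1/156123 ≈ 6.4052e-6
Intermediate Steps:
K = -42
h = 156123 (h = -435*(-359) - 42 = 156165 - 42 = 156123)
1/h = 1/156123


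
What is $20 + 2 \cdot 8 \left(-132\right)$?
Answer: $-2092$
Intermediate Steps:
$20 + 2 \cdot 8 \left(-132\right) = 20 + 16 \left(-132\right) = 20 - 2112 = -2092$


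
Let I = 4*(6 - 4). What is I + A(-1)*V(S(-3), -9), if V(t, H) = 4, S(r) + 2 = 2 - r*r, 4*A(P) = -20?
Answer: -12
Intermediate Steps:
A(P) = -5 (A(P) = (¼)*(-20) = -5)
S(r) = -r² (S(r) = -2 + (2 - r*r) = -2 + (2 - r²) = -r²)
I = 8 (I = 4*2 = 8)
I + A(-1)*V(S(-3), -9) = 8 - 5*4 = 8 - 20 = -12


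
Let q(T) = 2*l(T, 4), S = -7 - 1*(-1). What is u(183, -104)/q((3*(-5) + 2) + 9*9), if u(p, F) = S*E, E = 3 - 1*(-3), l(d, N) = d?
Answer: -9/34 ≈ -0.26471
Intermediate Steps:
S = -6 (S = -7 + 1 = -6)
E = 6 (E = 3 + 3 = 6)
u(p, F) = -36 (u(p, F) = -6*6 = -36)
q(T) = 2*T
u(183, -104)/q((3*(-5) + 2) + 9*9) = -36*1/(2*((3*(-5) + 2) + 9*9)) = -36*1/(2*((-15 + 2) + 81)) = -36*1/(2*(-13 + 81)) = -36/(2*68) = -36/136 = -36*1/136 = -9/34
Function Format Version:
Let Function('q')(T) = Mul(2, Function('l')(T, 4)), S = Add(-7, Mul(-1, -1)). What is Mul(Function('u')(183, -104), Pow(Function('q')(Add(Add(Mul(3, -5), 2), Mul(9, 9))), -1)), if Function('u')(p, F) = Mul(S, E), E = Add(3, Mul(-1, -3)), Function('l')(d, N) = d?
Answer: Rational(-9, 34) ≈ -0.26471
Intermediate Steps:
S = -6 (S = Add(-7, 1) = -6)
E = 6 (E = Add(3, 3) = 6)
Function('u')(p, F) = -36 (Function('u')(p, F) = Mul(-6, 6) = -36)
Function('q')(T) = Mul(2, T)
Mul(Function('u')(183, -104), Pow(Function('q')(Add(Add(Mul(3, -5), 2), Mul(9, 9))), -1)) = Mul(-36, Pow(Mul(2, Add(Add(Mul(3, -5), 2), Mul(9, 9))), -1)) = Mul(-36, Pow(Mul(2, Add(Add(-15, 2), 81)), -1)) = Mul(-36, Pow(Mul(2, Add(-13, 81)), -1)) = Mul(-36, Pow(Mul(2, 68), -1)) = Mul(-36, Pow(136, -1)) = Mul(-36, Rational(1, 136)) = Rational(-9, 34)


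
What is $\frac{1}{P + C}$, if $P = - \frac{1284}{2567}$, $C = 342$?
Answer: $\frac{2567}{876630} \approx 0.0029283$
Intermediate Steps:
$P = - \frac{1284}{2567}$ ($P = \left(-1284\right) \frac{1}{2567} = - \frac{1284}{2567} \approx -0.50019$)
$\frac{1}{P + C} = \frac{1}{- \frac{1284}{2567} + 342} = \frac{1}{\frac{876630}{2567}} = \frac{2567}{876630}$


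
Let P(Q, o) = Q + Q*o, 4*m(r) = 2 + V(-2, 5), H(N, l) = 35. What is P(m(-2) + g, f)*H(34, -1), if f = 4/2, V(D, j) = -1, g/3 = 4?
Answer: 5145/4 ≈ 1286.3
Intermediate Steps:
g = 12 (g = 3*4 = 12)
m(r) = ¼ (m(r) = (2 - 1)/4 = (¼)*1 = ¼)
f = 2 (f = 4*(½) = 2)
P(m(-2) + g, f)*H(34, -1) = ((¼ + 12)*(1 + 2))*35 = ((49/4)*3)*35 = (147/4)*35 = 5145/4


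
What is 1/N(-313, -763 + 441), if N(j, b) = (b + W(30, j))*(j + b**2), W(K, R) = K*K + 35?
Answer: 1/63366423 ≈ 1.5781e-8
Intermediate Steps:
W(K, R) = 35 + K**2 (W(K, R) = K**2 + 35 = 35 + K**2)
N(j, b) = (935 + b)*(j + b**2) (N(j, b) = (b + (35 + 30**2))*(j + b**2) = (b + (35 + 900))*(j + b**2) = (b + 935)*(j + b**2) = (935 + b)*(j + b**2))
1/N(-313, -763 + 441) = 1/((-763 + 441)**3 + 935*(-313) + 935*(-763 + 441)**2 + (-763 + 441)*(-313)) = 1/((-322)**3 - 292655 + 935*(-322)**2 - 322*(-313)) = 1/(-33386248 - 292655 + 935*103684 + 100786) = 1/(-33386248 - 292655 + 96944540 + 100786) = 1/63366423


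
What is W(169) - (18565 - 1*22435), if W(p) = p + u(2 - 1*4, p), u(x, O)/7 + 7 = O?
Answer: 5173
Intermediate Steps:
u(x, O) = -49 + 7*O
W(p) = -49 + 8*p (W(p) = p + (-49 + 7*p) = -49 + 8*p)
W(169) - (18565 - 1*22435) = (-49 + 8*169) - (18565 - 1*22435) = (-49 + 1352) - (18565 - 22435) = 1303 - 1*(-3870) = 1303 + 3870 = 5173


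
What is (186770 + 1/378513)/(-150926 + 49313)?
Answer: -70694873011/38461841469 ≈ -1.8381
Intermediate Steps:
(186770 + 1/378513)/(-150926 + 49313) = (186770 + 1/378513)/(-101613) = (70694873011/378513)*(-1/101613) = -70694873011/38461841469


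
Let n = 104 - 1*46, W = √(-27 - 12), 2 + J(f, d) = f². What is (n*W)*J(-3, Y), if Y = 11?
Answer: 406*I*√39 ≈ 2535.5*I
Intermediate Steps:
J(f, d) = -2 + f²
W = I*√39 (W = √(-39) = I*√39 ≈ 6.245*I)
n = 58 (n = 104 - 46 = 58)
(n*W)*J(-3, Y) = (58*(I*√39))*(-2 + (-3)²) = (58*I*√39)*(-2 + 9) = (58*I*√39)*7 = 406*I*√39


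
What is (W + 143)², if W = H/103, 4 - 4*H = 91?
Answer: 3460851241/169744 ≈ 20389.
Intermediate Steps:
H = -87/4 (H = 1 - ¼*91 = 1 - 91/4 = -87/4 ≈ -21.750)
W = -87/412 (W = -87/4/103 = -87/4*1/103 = -87/412 ≈ -0.21116)
(W + 143)² = (-87/412 + 143)² = (58829/412)² = 3460851241/169744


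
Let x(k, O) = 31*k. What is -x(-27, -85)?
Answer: 837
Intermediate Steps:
-x(-27, -85) = -31*(-27) = -1*(-837) = 837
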